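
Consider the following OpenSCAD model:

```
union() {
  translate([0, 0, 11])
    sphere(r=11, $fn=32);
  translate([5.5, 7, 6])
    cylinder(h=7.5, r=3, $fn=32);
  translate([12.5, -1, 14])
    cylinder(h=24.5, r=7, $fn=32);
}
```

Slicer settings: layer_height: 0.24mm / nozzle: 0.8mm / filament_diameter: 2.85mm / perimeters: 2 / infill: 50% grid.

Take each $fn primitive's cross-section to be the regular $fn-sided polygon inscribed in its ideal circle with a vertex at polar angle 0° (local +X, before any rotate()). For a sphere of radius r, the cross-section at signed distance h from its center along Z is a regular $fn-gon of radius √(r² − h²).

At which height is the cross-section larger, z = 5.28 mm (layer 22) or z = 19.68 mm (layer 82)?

Layer 22 (z = 5.28): the r=11 sphere slices to a regular 32-gon of circumradius 9.396 (√(r²−h²) with h=5.72 from center) (area = (32/2)·9.396²·sin(360°/32) = 275.57 mm²); the cylinder at (5.5, 7) does not reach this height (z outside [6, 13.5]); the cylinder at (12.5, -1) does not reach this height (z outside [14, 38.5]); Taking the union: only the r=11 sphere is present, so the union is just that shape — area = 275.57 mm². So its area = 275.57 mm². Layer 82 (z = 19.68): the r=11 sphere slices to a regular 32-gon of circumradius 6.757 (√(r²−h²) with h=8.68 from center) (area = (32/2)·6.757²·sin(360°/32) = 142.52 mm²); the cylinder at (5.5, 7) does not reach this height (z outside [6, 13.5]); the r=7 cylinder at (12.5, -1) gives a regular 32-gon of circumradius 7 (constant along its height) (area = (32/2)·7.000²·sin(360°/32) = 152.95 mm²); Combining (union): the regions partially overlap — summed areas 295.47 mm² minus the doubly-counted overlap 4.37 mm² gives 291.10 mm² — area = 291.10 mm². So its area = 291.10 mm². Layer 82 is larger (291.10 vs 275.57 mm²).

layer 82 (z = 19.68 mm)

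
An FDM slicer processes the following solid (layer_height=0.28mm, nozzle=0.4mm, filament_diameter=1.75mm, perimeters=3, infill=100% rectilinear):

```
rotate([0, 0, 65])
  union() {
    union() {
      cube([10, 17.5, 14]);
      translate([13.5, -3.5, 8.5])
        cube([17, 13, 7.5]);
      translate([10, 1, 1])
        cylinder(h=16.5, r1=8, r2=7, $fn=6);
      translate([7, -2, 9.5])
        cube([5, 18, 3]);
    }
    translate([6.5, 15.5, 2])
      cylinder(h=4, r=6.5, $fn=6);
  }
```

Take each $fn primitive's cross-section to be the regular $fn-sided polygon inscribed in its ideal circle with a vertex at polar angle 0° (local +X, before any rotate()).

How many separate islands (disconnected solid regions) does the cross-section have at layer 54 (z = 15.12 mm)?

1

At z = 15.12 mm: the cube is not intersected at this z (z outside [0, 14]); the 17×13 cube at (13.5, -3.5) contributes its full rectangle; the cone at (10, 1) contributes a regular 6-gon of circumradius 7.144 (interpolated between r1=8 and r2=7 at t=0.856); the cube at (7, -2) does not reach this height (z outside [9.5, 12.5]); Merging all regions: the regions partially overlap (shared area 22.05 mm²), so overlapping operands fuse into one piece — 1 connected region; the cylinder at (6.5, 15.5) does not reach this height (z outside [2, 6]); Combining (union): only that combined region is present, so the union is just that shape — 1 connected region; (rotated 65° about Z; rotation is an isometry so areas/perimeters/island counts are preserved). Overall, the cross-section is a single solid region. Island count = 1.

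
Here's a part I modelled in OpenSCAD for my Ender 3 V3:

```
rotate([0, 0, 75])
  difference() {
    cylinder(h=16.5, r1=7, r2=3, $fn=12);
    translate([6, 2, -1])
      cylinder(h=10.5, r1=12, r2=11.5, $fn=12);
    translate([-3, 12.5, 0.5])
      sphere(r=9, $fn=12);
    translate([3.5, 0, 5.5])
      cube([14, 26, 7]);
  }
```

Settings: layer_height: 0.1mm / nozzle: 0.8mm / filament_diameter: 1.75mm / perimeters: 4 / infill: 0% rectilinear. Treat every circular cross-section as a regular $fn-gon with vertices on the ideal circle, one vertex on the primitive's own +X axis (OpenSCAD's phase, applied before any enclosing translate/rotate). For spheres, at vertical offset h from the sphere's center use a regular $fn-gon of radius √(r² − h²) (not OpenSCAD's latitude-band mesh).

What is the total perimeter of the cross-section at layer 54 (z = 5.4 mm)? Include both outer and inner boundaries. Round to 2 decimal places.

At z = 5.4 mm: the cone (r1=7→r2=3) has section circumradius 5.691 here — a regular 12-gon (perimeter = 2·12·5.691·sin(180°/12) = 35.35 mm); the cone at (6, 2) contributes a regular 12-gon of circumradius 11.695 (interpolated between r1=12 and r2=11.5 at t=0.610) (perimeter = 2·12·11.695·sin(180°/12) = 72.65 mm); the r=9 sphere at (-3, 12.5) slices to a regular 12-gon of circumradius 7.549 (√(r²−h²) with h=4.9 from center) (perimeter = 2·12·7.549·sin(180°/12) = 46.89 mm); the cube at (3.5, 0) is not intersected at this z (z outside [5.5, 12.5]); Subtracting the remaining from the first: starting from the cone, the cone at (6, 2) partially overlaps it — only the 95.19 mm² overlap (of its 410.34 mm²) is removed, clipping the outline; the r=9 sphere at (-3, 12.5) misses the remaining region (no effect) — boundary = 9.72 mm; (whole slice rotated 75° about Z — lengths, areas and connectivity unchanged). Overall, the cross-section is a single solid region. Total boundary length (outer) = 9.72 mm.

9.72 mm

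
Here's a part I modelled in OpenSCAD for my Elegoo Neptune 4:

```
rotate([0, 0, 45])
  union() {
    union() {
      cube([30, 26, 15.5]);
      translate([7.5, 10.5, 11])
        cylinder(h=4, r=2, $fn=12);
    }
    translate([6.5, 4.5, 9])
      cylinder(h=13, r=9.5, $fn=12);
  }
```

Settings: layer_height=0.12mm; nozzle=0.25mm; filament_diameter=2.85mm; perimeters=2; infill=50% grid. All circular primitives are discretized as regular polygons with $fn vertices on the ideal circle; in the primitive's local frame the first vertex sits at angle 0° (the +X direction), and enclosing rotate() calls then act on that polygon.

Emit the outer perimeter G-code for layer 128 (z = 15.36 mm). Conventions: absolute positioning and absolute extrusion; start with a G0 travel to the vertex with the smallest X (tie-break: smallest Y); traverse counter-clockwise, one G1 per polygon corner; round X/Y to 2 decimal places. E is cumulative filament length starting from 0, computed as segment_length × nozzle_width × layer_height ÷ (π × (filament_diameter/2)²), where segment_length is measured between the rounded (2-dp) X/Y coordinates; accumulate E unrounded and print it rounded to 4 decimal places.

At z = 15.36 mm: the cube (footprint 30×26) is included at this height; the cylinder at (7.5, 10.5) does not reach this height (z outside [11, 15]); Merging all regions: only the 30×26 cube is present, so the union is just that shape — 1 connected region; the cylinder at (6.5, 4.5): section is a regular 12-gon, circumradius r=9.5; Merging all regions: the regions partially overlap (shared area 191.94 mm²), so overlapping operands fuse into one piece — 1 connected region; (rotated 45° about Z; rotation is an isometry so areas/perimeters/island counts are preserved). The outline is a single polygon with 12 vertices. Extrusion per mm of travel: 0.25 × 0.12 / (π × 1.425²) = 0.004703. Accumulating E over each segment gives final E = 0.5569.

G0 X-18.38 Y18.38 Z15.36
G1 X-7.76 Y7.76 E0.0706
G1 X-7.76 Y5.32 E0.0821
G1 X-5.30 Y1.06 E0.1052
G1 X-1.04 Y-1.40 E0.1284
G1 X3.87 Y-1.40 E0.1515
G1 X8.13 Y1.06 E0.1746
G1 X10.59 Y5.32 E0.1977
G1 X10.59 Y10.24 E0.2209
G1 X10.46 Y10.46 E0.2221
G1 X21.21 Y21.21 E0.2936
G1 X2.83 Y39.60 E0.4158
G1 X-18.38 Y18.38 E0.5569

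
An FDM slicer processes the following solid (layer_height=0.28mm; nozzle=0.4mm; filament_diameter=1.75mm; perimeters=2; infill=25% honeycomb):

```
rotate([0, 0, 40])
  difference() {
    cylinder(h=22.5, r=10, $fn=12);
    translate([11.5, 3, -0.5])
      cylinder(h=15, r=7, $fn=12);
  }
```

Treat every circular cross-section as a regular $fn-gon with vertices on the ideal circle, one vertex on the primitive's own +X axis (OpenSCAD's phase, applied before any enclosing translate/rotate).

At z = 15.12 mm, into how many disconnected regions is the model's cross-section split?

1

At z = 15.12 mm: the cylinder: section is a regular 12-gon, circumradius r=10; the cylinder at (11.5, 3) is absent (z outside [-0.5, 14.5]); After the difference (first − rest): none of the subtracted shapes is present at this height, so the r=10 cylinder is unchanged — 1 connected region; (whole slice rotated 40° about Z — lengths, areas and connectivity unchanged). The result has 1 disconnected region.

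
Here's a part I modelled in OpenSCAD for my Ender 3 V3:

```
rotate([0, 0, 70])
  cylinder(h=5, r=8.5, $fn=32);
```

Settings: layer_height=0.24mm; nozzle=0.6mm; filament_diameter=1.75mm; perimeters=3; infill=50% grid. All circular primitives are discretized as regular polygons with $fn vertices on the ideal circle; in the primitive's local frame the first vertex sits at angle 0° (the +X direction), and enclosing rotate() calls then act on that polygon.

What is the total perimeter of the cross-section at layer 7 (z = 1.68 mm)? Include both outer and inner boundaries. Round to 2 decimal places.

At z = 1.68 mm: the r=8.5 cylinder contributes a regular 32-gon of circumradius 8.5 (perimeter = 2·32·8.500·sin(180°/32) = 53.32 mm); (rotated 70° about Z; rotation is an isometry so areas/perimeters/island counts are preserved). Overall, the cross-section is a single solid region. Total boundary length (outer) = 53.32 mm.

53.32 mm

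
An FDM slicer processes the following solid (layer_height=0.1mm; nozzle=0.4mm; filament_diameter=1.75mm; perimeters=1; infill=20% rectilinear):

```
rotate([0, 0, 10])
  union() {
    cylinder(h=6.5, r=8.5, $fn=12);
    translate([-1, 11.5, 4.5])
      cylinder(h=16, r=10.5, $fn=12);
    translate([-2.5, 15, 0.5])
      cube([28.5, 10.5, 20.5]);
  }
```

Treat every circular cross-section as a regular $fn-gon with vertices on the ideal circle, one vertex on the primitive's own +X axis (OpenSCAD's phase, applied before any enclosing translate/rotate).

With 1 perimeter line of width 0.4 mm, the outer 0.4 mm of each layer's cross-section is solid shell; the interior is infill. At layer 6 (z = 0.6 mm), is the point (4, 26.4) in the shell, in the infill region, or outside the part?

shell

At z = 0.6 mm: the r=8.5 cylinder gives a regular 12-gon of circumradius 8.5 (constant along its height); the cylinder at (-1, 11.5) is not intersected at this z (z outside [4.5, 20.5]); the cube at (-2.5, 15) is present — its section is the full 28.5×10.5 rectangle; Taking the union: the 2 present regions are separate (no shared area or edge), so areas and boundary lengths simply add and each stays a separate island — 2 connected regions; (whole slice rotated 10° about Z — lengths, areas and connectivity unchanged). Overall, the cross-section has 2 separate islands. Undo the 10° rotation: the query point maps to (8.524, 25.304) in the un-rotated model frame. The nearest boundary edge runs (-2.50, 25.50)→(26.00, 25.50); distance from the point to it = 0.20 mm. (Shell/infill is judged within the island containing the point — the largest one.) The point is inside the cross-section, 0.20 mm from the nearest boundary — within the 0.4 mm shell band (1 × 0.4).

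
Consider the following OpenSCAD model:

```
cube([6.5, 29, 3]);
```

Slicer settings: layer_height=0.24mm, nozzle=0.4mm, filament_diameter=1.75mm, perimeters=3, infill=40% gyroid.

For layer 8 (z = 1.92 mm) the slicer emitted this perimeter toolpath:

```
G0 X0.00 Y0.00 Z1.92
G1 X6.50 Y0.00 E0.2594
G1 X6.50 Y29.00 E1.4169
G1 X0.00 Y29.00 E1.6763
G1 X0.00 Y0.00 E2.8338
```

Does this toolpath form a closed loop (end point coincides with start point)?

Start point (G0): (0.00, 0.00). End point (last G1): the path returns to the start — closed.

yes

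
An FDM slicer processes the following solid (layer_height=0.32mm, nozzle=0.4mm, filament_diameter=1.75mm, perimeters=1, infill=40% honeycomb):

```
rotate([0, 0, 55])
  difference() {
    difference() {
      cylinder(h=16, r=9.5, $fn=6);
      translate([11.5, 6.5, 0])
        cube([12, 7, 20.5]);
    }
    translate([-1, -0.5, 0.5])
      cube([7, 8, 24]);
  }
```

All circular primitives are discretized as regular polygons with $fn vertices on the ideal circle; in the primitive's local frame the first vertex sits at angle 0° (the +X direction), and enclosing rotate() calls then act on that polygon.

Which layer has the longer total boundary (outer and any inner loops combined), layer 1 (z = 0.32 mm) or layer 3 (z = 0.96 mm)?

layer 3 (z = 0.96 mm)

Layer 1 (z = 0.32): the r=9.5 cylinder contributes a regular 6-gon of circumradius 9.5 (perimeter = 2·6·9.500·sin(180°/6) = 57.00 mm); the 12×7 cube at (11.5, 6.5) contributes its full rectangle (perimeter 38.00 mm); Subtracting the remaining from the first: starting from the r=9.5 cylinder, the 12×7 cube at (11.5, 6.5) misses the remaining region (no effect) — boundary = 57.00 mm; the cube at (-1, -0.5) does not reach this height (z outside [0.5, 24.5]); Subtracting the remaining from the first: none of the subtracted shapes is present at this height, so the result so far is unchanged — boundary = 57.00 mm; (whole slice rotated 55° about Z — lengths, areas and connectivity unchanged). So its perimeter = 57.00 mm. Layer 3 (z = 0.96): the r=9.5 cylinder gives a regular 6-gon of circumradius 9.5 (constant along its height) (perimeter = 2·6·9.500·sin(180°/6) = 57.00 mm); the 12×7 cube at (11.5, 6.5) contributes its full rectangle (perimeter 38.00 mm); After the difference (first − rest): starting from the r=9.5 cylinder, the 12×7 cube at (11.5, 6.5) misses the remaining region (no effect) — boundary = 57.00 mm; the 7×8 cube at (-1, -0.5) contributes its full rectangle (perimeter 30.00 mm); Subtracting the remaining from the first: starting from the result so far, the 7×8 cube at (-1, -0.5) partially overlaps it — only the 55.40 mm² overlap (of its 56.00 mm²) is removed, clipping the outline — boundary = 83.07 mm; (rotated 55° about Z; rotation is an isometry so areas/perimeters/island counts are preserved). So its perimeter = 83.07 mm. Layer 3 is larger (83.07 vs 57.00 mm).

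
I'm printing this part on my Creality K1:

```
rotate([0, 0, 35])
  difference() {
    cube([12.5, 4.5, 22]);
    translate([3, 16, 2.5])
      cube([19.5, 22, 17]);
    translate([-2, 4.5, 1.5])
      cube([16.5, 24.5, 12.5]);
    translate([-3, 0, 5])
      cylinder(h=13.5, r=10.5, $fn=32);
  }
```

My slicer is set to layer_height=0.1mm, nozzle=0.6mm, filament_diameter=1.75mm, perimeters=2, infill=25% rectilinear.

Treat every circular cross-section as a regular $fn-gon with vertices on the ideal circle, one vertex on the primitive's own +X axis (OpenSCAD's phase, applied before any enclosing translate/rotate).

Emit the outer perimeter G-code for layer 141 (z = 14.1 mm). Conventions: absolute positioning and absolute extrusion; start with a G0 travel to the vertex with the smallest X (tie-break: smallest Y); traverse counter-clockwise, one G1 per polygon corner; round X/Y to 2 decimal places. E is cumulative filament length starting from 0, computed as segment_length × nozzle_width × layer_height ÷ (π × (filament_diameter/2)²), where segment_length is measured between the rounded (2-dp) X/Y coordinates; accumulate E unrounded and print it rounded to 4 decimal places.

At z = 14.1 mm: the 12.5×4.5 cube contributes its full rectangle; the 19.5×22 cube at (3, 16) contributes its full rectangle; the cube at (-2, 4.5) does not reach this height (z outside [1.5, 14]); the r=10.5 cylinder at (-3, 0) gives a regular 32-gon of circumradius 10.5 (constant along its height); Taking the first minus the rest: starting from the 12.5×4.5 cube, the 19.5×22 cube at (3, 16) misses the remaining region (no effect); the r=10.5 cylinder at (-3, 0) partially overlaps it — only the 32.11 mm² overlap (of its 344.14 mm²) is removed, clipping the outline — 1 connected region; (whole slice rotated 35° about Z — lengths, areas and connectivity unchanged). The outline is a single polygon with 6 vertices. Extrusion per mm of travel: 0.6 × 0.1 / (π × 0.875²) = 0.024945. Accumulating E over each segment gives final E = 0.5044.

G0 X2.70 Y7.38 Z14.10
G1 X3.18 Y7.13 E0.0135
G1 X4.80 Y5.86 E0.0648
G1 X6.14 Y4.30 E0.1161
G1 X10.24 Y7.17 E0.2410
G1 X7.66 Y10.86 E0.3533
G1 X2.70 Y7.38 E0.5044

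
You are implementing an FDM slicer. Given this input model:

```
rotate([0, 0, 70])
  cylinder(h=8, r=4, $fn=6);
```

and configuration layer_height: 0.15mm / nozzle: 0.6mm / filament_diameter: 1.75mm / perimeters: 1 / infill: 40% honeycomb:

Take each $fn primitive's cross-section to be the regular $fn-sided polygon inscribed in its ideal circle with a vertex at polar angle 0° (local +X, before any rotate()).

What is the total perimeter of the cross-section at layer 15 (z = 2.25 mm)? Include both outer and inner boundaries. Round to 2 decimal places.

24.00 mm

At z = 2.25 mm: the r=4 cylinder contributes a regular 6-gon of circumradius 4 (perimeter = 2·6·4.000·sin(180°/6) = 24.00 mm); (whole slice rotated 70° about Z — lengths, areas and connectivity unchanged). Overall, the cross-section is a single solid region. Total boundary length (outer) = 24.00 mm.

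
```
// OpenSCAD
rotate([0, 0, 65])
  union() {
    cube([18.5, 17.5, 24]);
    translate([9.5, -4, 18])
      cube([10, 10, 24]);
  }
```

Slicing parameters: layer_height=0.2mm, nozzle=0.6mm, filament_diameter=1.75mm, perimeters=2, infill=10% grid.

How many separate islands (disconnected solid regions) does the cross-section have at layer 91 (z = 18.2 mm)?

At z = 18.2 mm: the cube is present — its section is the full 18.5×17.5 rectangle; the 10×10 cube at (9.5, -4) contributes its full rectangle; Taking the union: the regions partially overlap (shared area 54.00 mm²), so overlapping operands fuse into one piece — 1 connected region; (whole slice rotated 65° about Z — lengths, areas and connectivity unchanged). Overall, the cross-section is a single solid region. Island count = 1.

1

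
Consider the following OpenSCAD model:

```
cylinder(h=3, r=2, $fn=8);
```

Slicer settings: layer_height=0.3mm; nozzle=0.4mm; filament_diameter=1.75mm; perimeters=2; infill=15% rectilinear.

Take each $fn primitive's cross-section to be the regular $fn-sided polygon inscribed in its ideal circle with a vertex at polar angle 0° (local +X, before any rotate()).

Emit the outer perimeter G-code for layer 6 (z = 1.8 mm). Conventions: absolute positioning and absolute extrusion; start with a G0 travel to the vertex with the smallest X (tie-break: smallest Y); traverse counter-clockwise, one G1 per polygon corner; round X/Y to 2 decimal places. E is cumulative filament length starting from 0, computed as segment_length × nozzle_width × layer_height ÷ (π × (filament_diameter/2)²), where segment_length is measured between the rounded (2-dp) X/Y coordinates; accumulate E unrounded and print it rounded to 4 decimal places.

G0 X-2.00 Y0.00 Z1.80
G1 X-1.41 Y-1.41 E0.0763
G1 X0.00 Y-2.00 E0.1525
G1 X1.41 Y-1.41 E0.2288
G1 X2.00 Y0.00 E0.3050
G1 X1.41 Y1.41 E0.3813
G1 X0.00 Y2.00 E0.4575
G1 X-1.41 Y1.41 E0.5338
G1 X-2.00 Y0.00 E0.6100

At z = 1.8 mm: the r=2 cylinder contributes a regular 8-gon of circumradius 2. The outline is a single polygon with 8 vertices. Extrusion per mm of travel: 0.4 × 0.3 / (π × 0.875²) = 0.049890. Accumulating E over each segment gives final E = 0.6100.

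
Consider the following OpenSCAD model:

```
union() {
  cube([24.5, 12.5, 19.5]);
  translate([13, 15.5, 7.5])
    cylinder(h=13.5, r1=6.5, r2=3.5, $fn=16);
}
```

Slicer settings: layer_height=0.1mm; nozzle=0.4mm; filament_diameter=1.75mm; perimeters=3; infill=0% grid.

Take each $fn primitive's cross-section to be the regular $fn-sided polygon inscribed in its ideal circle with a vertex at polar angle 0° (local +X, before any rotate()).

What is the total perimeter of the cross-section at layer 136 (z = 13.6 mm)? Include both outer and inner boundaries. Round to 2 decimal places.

At z = 13.6 mm: the cube is present — its section is the full 24.5×12.5 rectangle (perimeter 74.00 mm); the cone at (13, 15.5): at t=0.452 of its height the radius interpolates to r₁+(r₂−r₁)t = 5.144, giving a regular 16-gon of that circumradius (perimeter = 2·16·5.144·sin(180°/16) = 32.12 mm); Combining (union): the regions partially overlap (shared area 11.93 mm²), so the edge portions inside another operand are dropped and the merged outline is re-measured after clipping — boundary = 88.43 mm. Overall, the cross-section is a single solid region. Total boundary length (outer) = 88.43 mm.

88.43 mm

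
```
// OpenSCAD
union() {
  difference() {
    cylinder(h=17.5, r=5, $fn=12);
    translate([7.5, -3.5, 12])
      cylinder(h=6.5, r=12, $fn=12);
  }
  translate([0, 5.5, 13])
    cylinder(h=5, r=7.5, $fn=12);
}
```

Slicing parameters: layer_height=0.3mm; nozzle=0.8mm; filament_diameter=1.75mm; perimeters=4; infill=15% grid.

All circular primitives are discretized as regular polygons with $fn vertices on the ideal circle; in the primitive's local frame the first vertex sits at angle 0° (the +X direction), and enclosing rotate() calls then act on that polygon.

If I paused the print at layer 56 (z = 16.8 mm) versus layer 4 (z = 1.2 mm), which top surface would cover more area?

layer 56 (z = 16.8 mm)

Layer 56 (z = 16.8): the r=5 cylinder gives a regular 12-gon of circumradius 5 (constant along its height) (area = (12/2)·5.000²·sin(360°/12) = 75.00 mm²); the r=12 cylinder at (7.5, -3.5) contributes a regular 12-gon of circumradius 12 (area = (12/2)·12.000²·sin(360°/12) = 432.00 mm²); After the difference (first − rest): starting from the r=5 cylinder (75.00 mm²), the r=12 cylinder at (7.5, -3.5) partially overlaps it — only the 66.47 mm² overlap (of its 432.00 mm²) is removed, clipping the outline — area = 8.53 mm²; the r=7.5 cylinder at (0, 5.5) contributes a regular 12-gon of circumradius 7.5 (area = (12/2)·7.500²·sin(360°/12) = 168.75 mm²); Taking the union: the regions partially overlap — summed areas 177.28 mm² minus the doubly-counted overlap 7.13 mm² gives 170.15 mm² — area = 170.15 mm². So its area = 170.15 mm². Layer 4 (z = 1.2): the cylinder: section is a regular 12-gon, circumradius r=5 (area = (12/2)·5.000²·sin(360°/12) = 75.00 mm²); the cylinder at (7.5, -3.5) is absent (z outside [12, 18.5]); After the difference (first − rest): none of the subtracted shapes is present at this height, so the r=5 cylinder is unchanged — area = 75.00 mm²; the cylinder at (0, 5.5) is absent (z outside [13, 18]); Taking the union: only the result so far is present, so the union is just that shape — area = 75.00 mm². So its area = 75.00 mm². Layer 56 is larger (170.15 vs 75.00 mm²).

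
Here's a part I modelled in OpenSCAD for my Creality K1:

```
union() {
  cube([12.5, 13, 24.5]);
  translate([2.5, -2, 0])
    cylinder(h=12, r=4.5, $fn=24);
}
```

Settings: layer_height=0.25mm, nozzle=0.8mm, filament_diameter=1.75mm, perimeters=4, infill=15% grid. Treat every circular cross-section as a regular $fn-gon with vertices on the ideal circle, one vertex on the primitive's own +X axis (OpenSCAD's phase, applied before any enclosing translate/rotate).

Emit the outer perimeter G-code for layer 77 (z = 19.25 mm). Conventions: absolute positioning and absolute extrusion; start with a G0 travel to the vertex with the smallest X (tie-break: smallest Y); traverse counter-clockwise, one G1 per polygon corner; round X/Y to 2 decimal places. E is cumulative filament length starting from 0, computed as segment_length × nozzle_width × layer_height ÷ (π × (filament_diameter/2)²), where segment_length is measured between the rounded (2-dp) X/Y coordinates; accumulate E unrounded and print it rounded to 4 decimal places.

G0 X0.00 Y0.00 Z19.25
G1 X12.50 Y0.00 E1.0394
G1 X12.50 Y13.00 E2.1203
G1 X0.00 Y13.00 E3.1597
G1 X0.00 Y0.00 E4.2407

At z = 19.25 mm: the cube (footprint 12.5×13) is included at this height; the cylinder at (2.5, -2) is not intersected at this z (z outside [0, 12]); Taking the union: only the 12.5×13 cube is present, so the union is just that shape — 1 connected region. The outline is a single polygon with 4 vertices. Extrusion per mm of travel: 0.8 × 0.25 / (π × 0.875²) = 0.083150. Accumulating E over each segment gives final E = 4.2407.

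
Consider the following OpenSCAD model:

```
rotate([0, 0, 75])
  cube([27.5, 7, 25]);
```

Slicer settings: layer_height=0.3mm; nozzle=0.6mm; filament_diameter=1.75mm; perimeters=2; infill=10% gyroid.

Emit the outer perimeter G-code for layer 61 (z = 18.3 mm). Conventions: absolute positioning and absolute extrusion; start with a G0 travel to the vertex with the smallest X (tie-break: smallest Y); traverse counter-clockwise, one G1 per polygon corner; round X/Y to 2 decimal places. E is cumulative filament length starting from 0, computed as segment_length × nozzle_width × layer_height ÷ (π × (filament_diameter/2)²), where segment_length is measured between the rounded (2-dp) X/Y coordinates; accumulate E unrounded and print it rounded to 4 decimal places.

G0 X-6.76 Y1.81 Z18.30
G1 X0.00 Y0.00 E0.5237
G1 X7.12 Y26.56 E2.5815
G1 X0.36 Y28.37 E3.1052
G1 X-6.76 Y1.81 E5.1630

At z = 18.3 mm: the 27.5×7 cube contributes its full rectangle; (rotated 75° about Z; rotation is an isometry so areas/perimeters/island counts are preserved). The outline is a single polygon with 4 vertices. Extrusion per mm of travel: 0.6 × 0.3 / (π × 0.875²) = 0.074835. Accumulating E over each segment gives final E = 5.1630.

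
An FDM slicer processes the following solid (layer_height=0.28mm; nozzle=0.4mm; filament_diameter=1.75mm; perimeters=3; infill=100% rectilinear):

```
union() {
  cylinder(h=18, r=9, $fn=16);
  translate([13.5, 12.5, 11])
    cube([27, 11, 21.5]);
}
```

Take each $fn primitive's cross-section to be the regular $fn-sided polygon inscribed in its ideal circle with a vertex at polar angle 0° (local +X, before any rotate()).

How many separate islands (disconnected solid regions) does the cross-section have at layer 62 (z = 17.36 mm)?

At z = 17.36 mm: the r=9 cylinder contributes a regular 16-gon of circumradius 9; the 27×11 cube at (13.5, 12.5) contributes its full rectangle; Combining (union): the 2 present regions are separate (no shared area or edge), so areas and boundary lengths simply add and each stays a separate island — 2 connected regions. Overall, the cross-section has 2 separate islands. Island count = 2.

2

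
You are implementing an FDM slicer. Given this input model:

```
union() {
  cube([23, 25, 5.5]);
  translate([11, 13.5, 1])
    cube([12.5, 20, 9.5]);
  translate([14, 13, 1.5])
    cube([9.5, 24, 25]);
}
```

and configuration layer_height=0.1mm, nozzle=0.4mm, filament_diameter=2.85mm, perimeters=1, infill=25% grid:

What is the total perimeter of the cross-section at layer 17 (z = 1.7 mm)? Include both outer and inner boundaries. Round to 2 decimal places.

At z = 1.7 mm: the cube is present — its section is the full 23×25 rectangle (perimeter 96.00 mm); the cube at (11, 13.5) (footprint 12.5×20) is included at this height (perimeter 65.00 mm); the cube at (14, 13) is present — its section is the full 9.5×24 rectangle (perimeter 67.00 mm); Combining (union): the regions partially overlap (shared area 332.50 mm²), so the edge portions inside another operand are dropped and the merged outline is re-measured after clipping — boundary = 121.00 mm. Overall, the cross-section is a single solid region. Total boundary length (outer) = 121.00 mm.

121.00 mm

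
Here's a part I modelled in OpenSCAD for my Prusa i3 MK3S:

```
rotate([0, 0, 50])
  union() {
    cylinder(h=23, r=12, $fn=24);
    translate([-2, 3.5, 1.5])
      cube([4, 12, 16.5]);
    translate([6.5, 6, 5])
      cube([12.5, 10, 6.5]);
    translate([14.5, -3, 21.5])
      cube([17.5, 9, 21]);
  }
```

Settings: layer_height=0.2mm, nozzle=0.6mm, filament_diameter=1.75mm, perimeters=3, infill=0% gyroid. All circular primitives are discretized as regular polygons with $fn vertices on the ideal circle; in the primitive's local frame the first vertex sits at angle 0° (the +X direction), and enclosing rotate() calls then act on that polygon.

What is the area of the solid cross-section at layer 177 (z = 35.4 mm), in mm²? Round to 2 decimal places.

At z = 35.4 mm: the cylinder does not reach this height (z outside [0, 23]); the cube at (-2, 3.5) is not intersected at this z (z outside [1.5, 18]); the cube at (6.5, 6) is absent (z outside [5, 11.5]); the cube at (14.5, -3) is present — its section is the full 17.5×9 rectangle (area 157.50 mm²); Taking the union: only the 17.5×9 cube at (14.5, -3) is present, so the union is just that shape — area = 157.50 mm²; (rotated 50° about Z; rotation is an isometry so areas/perimeters/island counts are preserved). Overall, the cross-section is a single solid region. Net area = 157.50 mm².

157.50 mm²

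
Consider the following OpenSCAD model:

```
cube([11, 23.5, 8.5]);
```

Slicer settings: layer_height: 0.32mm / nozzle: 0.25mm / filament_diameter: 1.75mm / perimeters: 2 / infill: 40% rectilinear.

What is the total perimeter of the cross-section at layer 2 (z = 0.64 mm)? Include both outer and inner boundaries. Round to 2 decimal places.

At z = 0.64 mm: the cube is present — its section is the full 11×23.5 rectangle (perimeter 69.00 mm). Overall, the cross-section is a single solid region. Total boundary length (outer) = 69.00 mm.

69.00 mm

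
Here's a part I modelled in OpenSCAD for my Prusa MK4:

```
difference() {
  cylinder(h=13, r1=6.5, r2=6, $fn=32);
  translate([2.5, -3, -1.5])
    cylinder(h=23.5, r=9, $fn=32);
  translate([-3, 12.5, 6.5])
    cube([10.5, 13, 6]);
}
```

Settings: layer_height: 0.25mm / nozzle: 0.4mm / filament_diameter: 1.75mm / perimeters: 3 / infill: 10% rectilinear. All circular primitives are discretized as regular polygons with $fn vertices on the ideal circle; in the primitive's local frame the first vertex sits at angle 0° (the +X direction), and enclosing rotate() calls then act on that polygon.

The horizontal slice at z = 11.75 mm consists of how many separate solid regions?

1

At z = 11.75 mm: the cone (r1=6.5→r2=6) has section circumradius 6.048 here — a regular 32-gon; the r=9 cylinder at (2.5, -3) gives a regular 32-gon of circumradius 9 (constant along its height); the cube at (-3, 12.5) (footprint 10.5×13) is included at this height; After the difference (first − rest): starting from the cone, the r=9 cylinder at (2.5, -3) partially overlaps it — only the 107.53 mm² overlap (of its 252.84 mm²) is removed, clipping the outline; the 10.5×13 cube at (-3, 12.5) misses the remaining region (no effect) — 1 connected region. The result has 1 disconnected region.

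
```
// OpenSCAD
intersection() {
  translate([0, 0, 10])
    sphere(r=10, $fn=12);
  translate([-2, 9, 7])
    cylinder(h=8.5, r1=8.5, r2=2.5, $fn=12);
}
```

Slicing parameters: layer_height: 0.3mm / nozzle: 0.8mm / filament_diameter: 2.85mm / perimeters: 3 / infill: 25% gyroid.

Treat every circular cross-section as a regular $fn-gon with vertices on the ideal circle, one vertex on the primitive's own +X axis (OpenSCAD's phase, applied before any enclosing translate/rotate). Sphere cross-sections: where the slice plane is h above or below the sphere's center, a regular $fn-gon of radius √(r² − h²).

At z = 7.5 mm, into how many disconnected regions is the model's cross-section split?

At z = 7.5 mm: the r=10 sphere contributes a regular 12-gon of circumradius √(10²−2.5²) = 9.682; the cone at (-2, 9) (r1=8.5→r2=2.5) has section circumradius 8.147 here — a regular 12-gon; Taking the intersection: the cone at (-2, 9) partially overlaps the r=10 sphere; clipping to the common part keeps 85.02 mm² — 1 connected region. The result has 1 disconnected region.

1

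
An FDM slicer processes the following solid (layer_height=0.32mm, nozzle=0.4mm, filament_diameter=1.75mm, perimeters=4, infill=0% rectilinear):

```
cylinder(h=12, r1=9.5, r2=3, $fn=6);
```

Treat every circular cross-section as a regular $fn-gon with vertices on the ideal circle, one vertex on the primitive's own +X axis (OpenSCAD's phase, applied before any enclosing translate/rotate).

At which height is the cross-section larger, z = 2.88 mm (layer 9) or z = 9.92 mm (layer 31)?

layer 9 (z = 2.88 mm)

Layer 9 (z = 2.88): the cone: at t=0.240 of its height the radius interpolates to r₁+(r₂−r₁)t = 7.940, giving a regular 6-gon of that circumradius (area = (6/2)·7.940²·sin(360°/6) = 163.79 mm²). So its area = 163.79 mm². Layer 31 (z = 9.92): the cone: at t=0.827 of its height the radius interpolates to r₁+(r₂−r₁)t = 4.127, giving a regular 6-gon of that circumradius (area = (6/2)·4.127²·sin(360°/6) = 44.24 mm²). So its area = 44.24 mm². Layer 9 is larger (163.79 vs 44.24 mm²).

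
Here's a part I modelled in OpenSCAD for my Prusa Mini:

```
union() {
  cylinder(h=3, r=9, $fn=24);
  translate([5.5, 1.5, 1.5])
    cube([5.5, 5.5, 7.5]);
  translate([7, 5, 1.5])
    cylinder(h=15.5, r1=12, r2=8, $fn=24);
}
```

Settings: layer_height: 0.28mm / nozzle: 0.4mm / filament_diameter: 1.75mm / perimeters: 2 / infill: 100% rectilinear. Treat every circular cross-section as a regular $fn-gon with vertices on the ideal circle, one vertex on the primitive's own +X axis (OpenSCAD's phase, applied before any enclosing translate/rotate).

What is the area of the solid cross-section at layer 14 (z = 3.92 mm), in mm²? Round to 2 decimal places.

At z = 3.92 mm: the cylinder is not intersected at this z (z outside [0, 3]); the cube at (5.5, 1.5) is present — its section is the full 5.5×5.5 rectangle (area 30.25 mm²); the cone at (7, 5) (r1=12→r2=8) has section circumradius 11.375 here — a regular 24-gon (area = (24/2)·11.375²·sin(360°/24) = 401.90 mm²); Combining (union): the 5.5×5.5 cube at (5.5, 1.5) lies entirely inside the cone at (7, 5), so the union is just the cone at (7, 5) — area = 401.90 mm². Overall, the cross-section is a single solid region. Net area = 401.90 mm².

401.90 mm²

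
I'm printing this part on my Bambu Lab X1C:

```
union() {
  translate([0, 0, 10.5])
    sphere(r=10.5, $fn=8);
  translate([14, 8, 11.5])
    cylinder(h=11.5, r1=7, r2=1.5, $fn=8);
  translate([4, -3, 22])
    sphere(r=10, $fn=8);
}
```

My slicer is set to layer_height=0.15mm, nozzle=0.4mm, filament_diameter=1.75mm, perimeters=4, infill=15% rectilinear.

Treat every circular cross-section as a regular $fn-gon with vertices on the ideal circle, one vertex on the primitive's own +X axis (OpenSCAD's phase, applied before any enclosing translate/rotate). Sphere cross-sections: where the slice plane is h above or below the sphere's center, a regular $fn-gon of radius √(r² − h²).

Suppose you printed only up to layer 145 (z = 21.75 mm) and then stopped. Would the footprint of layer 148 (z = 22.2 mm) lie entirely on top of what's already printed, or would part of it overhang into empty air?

Compare the two slices. At z = 21.75: the sphere does not reach this height (|z−center|=11.250 > r=10.5); the cone at (14, 8): at t=0.891 of its height the radius interpolates to r₁+(r₂−r₁)t = 2.098, giving a regular 8-gon of that circumradius (area = (8/2)·2.098²·sin(360°/8) = 12.45 mm²); the r=10 sphere at (4, -3) contributes a regular 8-gon of circumradius √(10²−0.25²) = 9.997 (area = (8/2)·9.997²·sin(360°/8) = 282.67 mm²); Combining (union): the 2 present regions are separate (no shared area or edge), so areas and boundary lengths simply add and each stays a separate island — area = 295.11 mm². At z = 22.2: the sphere does not reach this height (|z−center|=11.700 > r=10.5); the cone at (14, 8) contributes a regular 8-gon of circumradius 1.883 (interpolated between r1=7 and r2=1.5 at t=0.930) (area = (8/2)·1.883²·sin(360°/8) = 10.02 mm²); the sphere at (4, -3): section is a regular 8-gon, circumradius = √(r²−h²) = √(10²−0.2²) = 9.998 (area = (8/2)·9.998²·sin(360°/8) = 282.73 mm²); Merging all regions: the 2 present regions are separate (no shared area or edge), so areas and boundary lengths simply add and each stays a separate island — area = 292.75 mm². Checking containment: the cross-section at z = 22.2 is a subset of the cross-section at z = 21.75.

entirely on top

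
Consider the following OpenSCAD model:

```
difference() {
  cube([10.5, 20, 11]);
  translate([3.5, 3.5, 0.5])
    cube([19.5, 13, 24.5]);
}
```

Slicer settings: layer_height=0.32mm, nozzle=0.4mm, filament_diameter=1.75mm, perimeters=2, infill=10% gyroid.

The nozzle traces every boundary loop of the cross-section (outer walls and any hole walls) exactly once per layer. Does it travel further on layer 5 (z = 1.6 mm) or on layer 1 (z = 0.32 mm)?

layer 5 (z = 1.6 mm)

Layer 5 (z = 1.6): the cube is present — its section is the full 10.5×20 rectangle (perimeter 61.00 mm); the cube at (3.5, 3.5) is present — its section is the full 19.5×13 rectangle (perimeter 65.00 mm); Subtracting the remaining from the first: starting from the 10.5×20 cube, the 19.5×13 cube at (3.5, 3.5) partially overlaps it — only the 91.00 mm² overlap (of its 253.50 mm²) is removed, clipping the outline — boundary = 75.00 mm. So its perimeter = 75.00 mm. Layer 1 (z = 0.32): the cube is present — its section is the full 10.5×20 rectangle (perimeter 61.00 mm); the cube at (3.5, 3.5) does not reach this height (z outside [0.5, 25]); Taking the first minus the rest: none of the subtracted shapes is present at this height, so the 10.5×20 cube is unchanged — boundary = 61.00 mm. So its perimeter = 61.00 mm. Layer 5 is larger (75.00 vs 61.00 mm).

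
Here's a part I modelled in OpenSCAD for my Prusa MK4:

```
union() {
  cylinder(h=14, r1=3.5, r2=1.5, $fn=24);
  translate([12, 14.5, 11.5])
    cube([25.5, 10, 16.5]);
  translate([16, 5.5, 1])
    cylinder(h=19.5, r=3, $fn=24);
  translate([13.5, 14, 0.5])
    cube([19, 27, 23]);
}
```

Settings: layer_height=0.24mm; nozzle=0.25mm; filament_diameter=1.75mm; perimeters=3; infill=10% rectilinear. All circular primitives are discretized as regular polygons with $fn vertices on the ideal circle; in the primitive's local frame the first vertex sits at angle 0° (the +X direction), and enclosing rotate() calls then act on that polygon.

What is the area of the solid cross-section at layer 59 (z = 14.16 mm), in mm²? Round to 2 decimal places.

At z = 14.16 mm: the cone does not reach this height (z outside [0, 14]); the cube at (12, 14.5) is present — its section is the full 25.5×10 rectangle (area 255.00 mm²); the r=3 cylinder at (16, 5.5) contributes a regular 24-gon of circumradius 3 (area = (24/2)·3.000²·sin(360°/24) = 27.95 mm²); the 19×27 cube at (13.5, 14) contributes its full rectangle (area 513.00 mm²); Combining (union): the regions partially overlap — summed areas 795.95 mm² minus the doubly-counted overlap 190.00 mm² gives 605.95 mm² — area = 605.95 mm². Overall, the cross-section has 2 separate islands. Net area = 605.95 mm².

605.95 mm²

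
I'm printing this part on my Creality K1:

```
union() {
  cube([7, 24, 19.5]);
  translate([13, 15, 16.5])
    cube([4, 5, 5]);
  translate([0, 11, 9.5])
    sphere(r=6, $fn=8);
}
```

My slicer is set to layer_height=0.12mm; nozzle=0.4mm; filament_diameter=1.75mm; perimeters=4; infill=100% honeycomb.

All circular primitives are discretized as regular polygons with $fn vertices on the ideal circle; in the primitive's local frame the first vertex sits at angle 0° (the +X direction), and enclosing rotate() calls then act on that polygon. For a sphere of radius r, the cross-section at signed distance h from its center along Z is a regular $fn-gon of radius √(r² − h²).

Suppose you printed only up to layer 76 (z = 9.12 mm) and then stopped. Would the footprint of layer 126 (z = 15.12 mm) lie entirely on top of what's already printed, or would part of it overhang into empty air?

entirely on top

Compare the two slices. At z = 9.12: the cube is present — its section is the full 7×24 rectangle (area 168.00 mm²); the cube at (13, 15) is absent (z outside [16.5, 21.5]); the r=6 sphere at (0, 11) slices to a regular 8-gon of circumradius 5.988 (√(r²−h²) with h=0.38 from center) (area = (8/2)·5.988²·sin(360°/8) = 101.41 mm²); Combining (union): the regions partially overlap — summed areas 269.41 mm² minus the doubly-counted overlap 50.71 mm² gives 218.71 mm² — area = 218.71 mm². At z = 15.12: the 7×24 cube contributes its full rectangle (area 168.00 mm²); the cube at (13, 15) does not reach this height (z outside [16.5, 21.5]); the r=6 sphere at (0, 11) contributes a regular 8-gon of circumradius √(6²−5.62²) = 2.101 (area = (8/2)·2.101²·sin(360°/8) = 12.49 mm²); Merging all regions: the regions partially overlap — summed areas 180.49 mm² minus the doubly-counted overlap 6.24 mm² gives 174.24 mm² — area = 174.24 mm². Checking containment: the cross-section at z = 15.12 is a subset of the cross-section at z = 9.12.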